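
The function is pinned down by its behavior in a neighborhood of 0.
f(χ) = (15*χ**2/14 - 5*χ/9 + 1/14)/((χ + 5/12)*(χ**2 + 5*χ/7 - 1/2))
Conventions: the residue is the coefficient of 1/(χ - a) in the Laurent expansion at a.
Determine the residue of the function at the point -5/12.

The residue is -2957/3774.

At the order-1 pole -5/12 set g(χ) = (χ - (-5/12))*f(χ) = (15*χ**2/14 - 5*χ/9 + 1/14)/(χ**2 + 5*χ/7 - 1/2).
Simple pole: residue = g(a) at a = -5/12, which is -2957/3774.


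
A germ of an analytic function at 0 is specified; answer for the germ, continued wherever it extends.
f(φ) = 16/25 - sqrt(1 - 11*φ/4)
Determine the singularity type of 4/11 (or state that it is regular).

The term (-1)*sqrt(1 - φ/(4/11)) has argument 1 - 4/11/(4/11) = 0 at 4/11: a square-root (algebraic, two-sheeted) branch point; the remaining terms are analytic or single-valued there.

The point is an algebraic (square-root) branch point.


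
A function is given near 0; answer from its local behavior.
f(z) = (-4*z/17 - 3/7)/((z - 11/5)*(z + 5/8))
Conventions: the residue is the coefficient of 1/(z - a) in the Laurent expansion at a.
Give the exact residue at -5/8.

At the order-1 pole -5/8 set g(z) = (z - (-5/8))*f(z) = (-4*z/17 - 3/7)/(z - 11/5).
Simple pole: residue = g(a) at a = -5/8, which is 1340/13447.

The residue is 1340/13447.


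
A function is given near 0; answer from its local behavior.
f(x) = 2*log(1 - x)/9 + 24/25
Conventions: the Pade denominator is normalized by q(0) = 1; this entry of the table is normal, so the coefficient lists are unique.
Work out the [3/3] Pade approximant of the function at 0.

The Pade approximant has numerator coefficients [24/25, -374/225, 898/1125, -599/6750]; denominator coefficients [1, -3/2, 3/5, -1/20].

Taylor coefficients needed (expand at 0): a_0 = 24/25, a_1 = -2/9, a_2 = -1/9, a_3 = -2/27, a_4 = -1/18, a_5 = -2/45, a_6 = -1/27.
Write the denominator as Q(x) = 1 + q1*x + q2*x^2 + q3*x^3. Requiring Q*f - P = O(x^7) with deg P <= 3 kills the coefficients of x^4..x^6 in Q*f:
  x^4: a_4 + q1*a_3 + q2*a_2 + q3*a_1 = 0, i.e. -1/18 + (-2/27)*q1 + (-1/9)*q2 + (-2/9)*q3 = 0.
  x^5: a_5 + q1*a_4 + q2*a_3 + q3*a_2 = 0, i.e. -2/45 + (-1/18)*q1 + (-2/27)*q2 + (-1/9)*q3 = 0.
  x^6: a_6 + q1*a_5 + q2*a_4 + q3*a_3 = 0, i.e. -1/27 + (-2/45)*q1 + (-1/18)*q2 + (-2/27)*q3 = 0.
Solving this linear system: q1 = -3/2, q2 = 3/5, q3 = -1/20.
The numerator is Q*f truncated at degree 3: P0 = a_0 = 24/25; P1 = a_1 + q1*a_0 = -374/225; P2 = a_2 + q1*a_1 + q2*a_0 = 898/1125; P3 = a_3 + q1*a_2 + q2*a_1 + q3*a_0 = -599/6750.


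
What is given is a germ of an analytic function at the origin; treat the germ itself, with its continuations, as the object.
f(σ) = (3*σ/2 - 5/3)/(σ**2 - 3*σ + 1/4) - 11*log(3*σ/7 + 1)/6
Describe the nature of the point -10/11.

Denominator factors: σ**2 - 3*σ + 1/4 = 1841/484 at σ = -10/11 — none vanishes.
Branch term log(1 - σ/(-7/3)): argument at -10/11 is 47/77, nonzero, so -10/11 is not its branch point (a point on a principal cut is still regular for the continued germ).
So the germ continues analytically to -10/11.

The point is a regular point.


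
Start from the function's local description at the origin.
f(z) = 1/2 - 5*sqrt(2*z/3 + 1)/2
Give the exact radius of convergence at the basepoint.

Branch term (-5/2)*sqrt(1 - z/(-3/2)): its argument vanishes at z = -3/2, a square-root branch point, modulus 3/2.
The radius of convergence is the smallest modulus among the singular points: 3/2.

The radius of convergence is 3/2.


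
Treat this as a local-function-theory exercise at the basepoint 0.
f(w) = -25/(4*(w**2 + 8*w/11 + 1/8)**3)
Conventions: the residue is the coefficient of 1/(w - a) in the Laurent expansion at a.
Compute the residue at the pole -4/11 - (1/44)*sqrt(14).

The factor w**2 + 8*w/11 + 1/8 splits as (w - a)(w - a') with a = -4/11 - (1/44)*sqrt(14), a' = -4/11 + (1/44)*sqrt(14). At the order-3 pole a set g(w) = (w - a)^3*f(w) = [-25/4] / (w - a')^3.
Order-3 pole: residue = g''(a)/2; g''(-4/11 - (1/44)*sqrt(14)) = (48315300/343)*sqrt(14), so the residue is (24157650/343)*sqrt(14).

The residue is (24157650/343)*sqrt(14).


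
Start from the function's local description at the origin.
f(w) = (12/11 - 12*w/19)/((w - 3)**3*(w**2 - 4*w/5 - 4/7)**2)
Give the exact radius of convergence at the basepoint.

Denominator factor (w**2 - 4*w/5 - 4/7)^2: discriminant 512/175, real irrational roots 2/5 + (8/35)*sqrt(14) and 2/5 - (8/35)*sqrt(14); poles of order 2, moduli 2/5 + (8/35)*sqrt(14) and -2/5 + (8/35)*sqrt(14).
Denominator factor (w - 3)^3: pole of order 3 at 3, modulus 3.
The radius of convergence is the smallest modulus among the singular points: -2/5 + (8/35)*sqrt(14).

The radius of convergence is -2/5 + (8/35)*sqrt(14).


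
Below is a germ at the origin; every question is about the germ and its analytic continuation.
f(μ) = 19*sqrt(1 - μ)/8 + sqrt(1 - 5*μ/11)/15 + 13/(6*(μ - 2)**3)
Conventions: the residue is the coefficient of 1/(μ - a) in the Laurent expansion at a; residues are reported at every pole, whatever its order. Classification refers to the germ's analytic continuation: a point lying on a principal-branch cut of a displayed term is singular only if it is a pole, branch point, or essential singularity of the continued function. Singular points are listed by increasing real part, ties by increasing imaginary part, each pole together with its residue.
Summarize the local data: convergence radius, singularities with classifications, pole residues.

Radius of convergence at 0: 1.
At 1: an algebraic (square-root) branch point.
At 2: a pole of order 3; residue 0.
At 11/5: an algebraic (square-root) branch point.

Denominator factor (μ - 2)^3: pole of order 3 at 2, modulus 2.
Branch term (19/8)*sqrt(1 - μ/(1)): its argument vanishes at μ = 1, a square-root branch point, modulus 1.
Branch term (1/15)*sqrt(1 - μ/(11/5)): its argument vanishes at μ = 11/5, a square-root branch point, modulus 11/5.
The radius of convergence is the smallest modulus among the singular points: 1.
The branch terms are analytic at 2 and contribute nothing to the residue; only the rational part matters.
At the order-3 pole 2 set g(μ) = (μ - (2))^3*(rational part) = 13/6.
Order-3 pole: residue = g''(a)/2; g''(2) = 0, so the residue is 0.
List the singular points by increasing real part (a conjugate pair: the negative imaginary part first).


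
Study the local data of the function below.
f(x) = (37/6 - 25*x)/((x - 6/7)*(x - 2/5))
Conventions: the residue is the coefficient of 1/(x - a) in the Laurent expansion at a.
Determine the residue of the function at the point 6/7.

At the order-1 pole 6/7 set g(x) = (x - (6/7))*f(x) = (37/6 - 25*x)/(x - 2/5).
Simple pole: residue = g(a) at a = 6/7, which is -3205/96.

The residue is -3205/96.


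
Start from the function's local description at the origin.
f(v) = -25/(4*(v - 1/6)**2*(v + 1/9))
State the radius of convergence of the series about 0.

The radius of convergence is 1/9.

Denominator factor (v - 1/6)^2: pole of order 2 at 1/6, modulus 1/6.
Denominator factor (v + 1/9): pole of order 1 at -1/9, modulus 1/9.
The radius of convergence is the smallest modulus among the singular points: 1/9.


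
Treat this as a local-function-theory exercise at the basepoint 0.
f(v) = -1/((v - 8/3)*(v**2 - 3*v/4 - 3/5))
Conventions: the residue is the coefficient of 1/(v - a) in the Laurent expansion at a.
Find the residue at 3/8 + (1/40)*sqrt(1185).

The factor v**2 - 3*v/4 - 3/5 splits as (v - a)(v - a') with a = 3/8 + (1/40)*sqrt(1185), a' = 3/8 - (1/40)*sqrt(1185). At the order-1 pole a set g(v) = (v - a)*f(v) = [-1/(v - 8/3)] / (v - a').
Simple pole: residue = g(a) at a = 3/8 + (1/40)*sqrt(1185), which is 45/406 + (275/32074)*sqrt(1185).

The residue is 45/406 + (275/32074)*sqrt(1185).


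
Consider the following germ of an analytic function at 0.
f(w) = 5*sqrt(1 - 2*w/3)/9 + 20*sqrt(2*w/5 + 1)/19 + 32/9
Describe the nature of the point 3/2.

The term (5/9)*sqrt(1 - w/(3/2)) has argument 1 - 3/2/(3/2) = 0 at 3/2: a square-root (algebraic, two-sheeted) branch point; the remaining terms are analytic or single-valued there.

The point is an algebraic (square-root) branch point.


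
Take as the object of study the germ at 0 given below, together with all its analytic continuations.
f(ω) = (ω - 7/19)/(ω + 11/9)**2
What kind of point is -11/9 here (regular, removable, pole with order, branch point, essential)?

The point is a pole of order 2.

The denominator factor ω + 11/9 vanishes at -11/9 and appears to the power 2; the numerator there equals -272/171, nonzero, and no other factor vanishes.
Hence a pole whose order is the multiplicity, 2.


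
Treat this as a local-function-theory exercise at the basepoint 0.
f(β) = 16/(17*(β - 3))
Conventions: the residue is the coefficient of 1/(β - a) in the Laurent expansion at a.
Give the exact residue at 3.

The residue is 16/17.

At the order-1 pole 3 set g(β) = (β - (3))*f(β) = 16/17.
Simple pole: residue = g(a) at a = 3, which is 16/17.


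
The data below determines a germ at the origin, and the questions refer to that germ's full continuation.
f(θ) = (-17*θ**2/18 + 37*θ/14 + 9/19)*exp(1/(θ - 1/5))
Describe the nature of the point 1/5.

The exponent 1/(θ - (1/5)) has a pole at 1/5, so exp(1/(θ - (1/5))) takes every nonzero value near it: an essential singularity (not a pole of any order).

The point is an essential singularity.


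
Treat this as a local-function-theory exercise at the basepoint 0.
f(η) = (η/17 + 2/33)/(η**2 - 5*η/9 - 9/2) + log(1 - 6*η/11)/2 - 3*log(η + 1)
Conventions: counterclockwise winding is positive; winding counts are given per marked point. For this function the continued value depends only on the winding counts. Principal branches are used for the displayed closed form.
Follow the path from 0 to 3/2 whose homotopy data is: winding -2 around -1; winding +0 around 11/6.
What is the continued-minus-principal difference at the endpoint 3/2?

The rational part is single-valued and drops out of the difference; each branch term changes only by its own monodromy.
(-3)*log(1 - η/(-1)): each positive loop around -1 adds 2*pi*i to the log, so winding -2 contributes (-3)*(-2)*2*pi*i = (12)*pi*i.
(1/2)*log(1 - η/(11/6)): winding 0 around 11/6, so this term returns to its principal value, contribution 0.
Summing the contributions at η = 3/2 gives (12)*pi*i.

Continued minus principal equals (12)*pi*i.


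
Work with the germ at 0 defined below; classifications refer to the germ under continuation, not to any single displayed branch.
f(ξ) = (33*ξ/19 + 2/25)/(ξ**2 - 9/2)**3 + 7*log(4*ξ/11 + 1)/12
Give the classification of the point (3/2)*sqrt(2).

The denominator factor ξ**2 - 9/2 vanishes at (3/2)*sqrt(2) and appears to the power 3; the numerator there equals 2/25 + (99/38)*sqrt(2), nonzero, and no other factor vanishes.
The branch terms are analytic at this point.
Hence a pole whose order is the multiplicity, 3.

The point is a pole of order 3.


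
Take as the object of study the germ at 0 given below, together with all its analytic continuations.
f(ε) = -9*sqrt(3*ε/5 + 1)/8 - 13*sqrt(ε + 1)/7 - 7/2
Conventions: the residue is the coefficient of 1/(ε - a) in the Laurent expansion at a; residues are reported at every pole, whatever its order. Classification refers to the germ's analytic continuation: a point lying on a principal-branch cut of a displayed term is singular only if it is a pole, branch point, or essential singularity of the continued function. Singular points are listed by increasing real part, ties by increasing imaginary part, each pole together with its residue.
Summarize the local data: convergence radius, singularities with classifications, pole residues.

Branch term (-13/7)*sqrt(1 - ε/(-1)): its argument vanishes at ε = -1, a square-root branch point, modulus 1.
Branch term (-9/8)*sqrt(1 - ε/(-5/3)): its argument vanishes at ε = -5/3, a square-root branch point, modulus 5/3.
The radius of convergence is the smallest modulus among the singular points: 1.
List the singular points by increasing real part (a conjugate pair: the negative imaginary part first).

Radius of convergence at 0: 1.
At -5/3: an algebraic (square-root) branch point.
At -1: an algebraic (square-root) branch point.


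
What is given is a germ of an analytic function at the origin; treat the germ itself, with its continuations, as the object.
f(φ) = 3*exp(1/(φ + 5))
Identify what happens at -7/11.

The point is a regular point.

There is no denominator, hence no pole anywhere.
The essential point of exp(1/(φ - (-5))) is -5, not -7/11.
So the germ continues analytically to -7/11.


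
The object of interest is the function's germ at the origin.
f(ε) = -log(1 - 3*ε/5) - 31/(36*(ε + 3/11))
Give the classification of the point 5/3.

The point is a logarithmic branch point.

The term (-1)*log(1 - ε/(5/3)) has argument 1 - 5/3/(5/3) = 0 at 5/3: a logarithmic (infinitely-sheeted) branch point; the remaining terms are analytic or single-valued there.


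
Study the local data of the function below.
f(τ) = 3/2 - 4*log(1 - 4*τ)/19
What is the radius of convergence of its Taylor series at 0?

Branch term (-4/19)*log(1 - τ/(1/4)): its argument vanishes at τ = 1/4, a logarithmic branch point, modulus 1/4.
The radius of convergence is the smallest modulus among the singular points: 1/4.

The radius of convergence is 1/4.


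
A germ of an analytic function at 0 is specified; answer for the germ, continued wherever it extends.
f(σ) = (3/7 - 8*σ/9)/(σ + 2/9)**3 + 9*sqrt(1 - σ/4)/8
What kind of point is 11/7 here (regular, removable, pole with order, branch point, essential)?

Denominator factors: σ + 2/9 = 113/63 at σ = 11/7 — none vanishes.
Branch term sqrt(1 - σ/(4)): argument at 11/7 is 17/28, nonzero, so 11/7 is not its branch point (a point on a principal cut is still regular for the continued germ).
So the germ continues analytically to 11/7.

The point is a regular point.


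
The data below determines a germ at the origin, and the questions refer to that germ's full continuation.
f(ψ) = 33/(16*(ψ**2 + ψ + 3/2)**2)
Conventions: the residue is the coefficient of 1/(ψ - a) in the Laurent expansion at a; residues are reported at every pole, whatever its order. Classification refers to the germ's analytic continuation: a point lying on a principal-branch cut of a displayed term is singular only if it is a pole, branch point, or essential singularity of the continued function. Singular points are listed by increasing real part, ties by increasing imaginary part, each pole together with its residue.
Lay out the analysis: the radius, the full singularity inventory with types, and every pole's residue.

Radius of convergence at 0: (1/2)*sqrt(6).
At (-1/2) - ((1/2)*sqrt(5))*i: a pole of order 2; residue ((33/200)*sqrt(5))*i.
At (-1/2) + ((1/2)*sqrt(5))*i: a pole of order 2; residue -((33/200)*sqrt(5))*i.

Denominator factor (ψ**2 + ψ + 3/2)^2: discriminant -5, complex-conjugate roots (-1/2) + ((1/2)*sqrt(5))*i and (-1/2) - ((1/2)*sqrt(5))*i; poles of order 2, moduli (1/2)*sqrt(6) and (1/2)*sqrt(6).
The radius of convergence is the smallest modulus among the singular points: (1/2)*sqrt(6).
The factor ψ**2 + ψ + 3/2 splits as (ψ - a)(ψ - a') with a = (-1/2) - ((1/2)*sqrt(5))*i, a' = (-1/2) + ((1/2)*sqrt(5))*i. At the order-2 pole a set g(ψ) = (ψ - a)^2*f(ψ) = [33/16] / (ψ - a')^2.
Order-2 pole: residue = g'(a); g'((-1/2) - ((1/2)*sqrt(5))*i) = ((33/200)*sqrt(5))*i, so the residue is ((33/200)*sqrt(5))*i.
The factor ψ**2 + ψ + 3/2 splits as (ψ - a)(ψ - a') with a = (-1/2) + ((1/2)*sqrt(5))*i, a' = (-1/2) - ((1/2)*sqrt(5))*i. At the order-2 pole a set g(ψ) = (ψ - a)^2*f(ψ) = [33/16] / (ψ - a')^2.
Order-2 pole: residue = g'(a); g'((-1/2) + ((1/2)*sqrt(5))*i) = -((33/200)*sqrt(5))*i, so the residue is -((33/200)*sqrt(5))*i.
List the singular points by increasing real part (a conjugate pair: the negative imaginary part first).


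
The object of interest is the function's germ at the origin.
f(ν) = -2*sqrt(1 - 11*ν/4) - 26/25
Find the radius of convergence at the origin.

Branch term (-2)*sqrt(1 - ν/(4/11)): its argument vanishes at ν = 4/11, a square-root branch point, modulus 4/11.
The radius of convergence is the smallest modulus among the singular points: 4/11.

The radius of convergence is 4/11.


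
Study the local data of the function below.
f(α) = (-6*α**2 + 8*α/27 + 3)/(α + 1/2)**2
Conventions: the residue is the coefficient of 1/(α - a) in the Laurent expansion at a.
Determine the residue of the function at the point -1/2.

The residue is 170/27.

At the order-2 pole -1/2 set g(α) = (α - (-1/2))^2*f(α) = -6*α**2 + 8*α/27 + 3.
Order-2 pole: residue = g'(a); g'(-1/2) = 170/27, so the residue is 170/27.


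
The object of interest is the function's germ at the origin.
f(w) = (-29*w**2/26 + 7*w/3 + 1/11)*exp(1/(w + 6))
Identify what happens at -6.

The exponent 1/(w - (-6)) has a pole at -6, so exp(1/(w - (-6))) takes every nonzero value near it: an essential singularity (not a pole of any order).

The point is an essential singularity.


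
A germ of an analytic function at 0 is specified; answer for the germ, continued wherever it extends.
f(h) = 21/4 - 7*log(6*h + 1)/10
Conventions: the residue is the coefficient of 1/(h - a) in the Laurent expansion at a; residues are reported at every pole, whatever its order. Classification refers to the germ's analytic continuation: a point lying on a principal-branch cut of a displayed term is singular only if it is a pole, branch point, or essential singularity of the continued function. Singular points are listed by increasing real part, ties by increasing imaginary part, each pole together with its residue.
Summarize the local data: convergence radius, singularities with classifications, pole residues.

Branch term (-7/10)*log(1 - h/(-1/6)): its argument vanishes at h = -1/6, a logarithmic branch point, modulus 1/6.
The radius of convergence is the smallest modulus among the singular points: 1/6.

Radius of convergence at 0: 1/6.
At -1/6: a logarithmic branch point.


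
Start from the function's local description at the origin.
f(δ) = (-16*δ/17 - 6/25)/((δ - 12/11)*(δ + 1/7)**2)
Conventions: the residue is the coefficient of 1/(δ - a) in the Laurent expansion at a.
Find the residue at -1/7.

At the order-2 pole -1/7 set g(δ) = (δ - (-1/7))^2*f(δ) = (-16*δ/17 - 6/25)/(δ - 12/11).
Order-2 pole: residue = g'(a); g'(-1/7) = 3191958/3835625, so the residue is 3191958/3835625.

The residue is 3191958/3835625.


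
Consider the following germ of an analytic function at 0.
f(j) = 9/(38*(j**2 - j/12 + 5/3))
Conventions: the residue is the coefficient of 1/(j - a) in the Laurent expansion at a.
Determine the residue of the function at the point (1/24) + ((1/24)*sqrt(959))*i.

The factor j**2 - j/12 + 5/3 splits as (j - a)(j - a') with a = (1/24) + ((1/24)*sqrt(959))*i, a' = (1/24) - ((1/24)*sqrt(959))*i. At the order-1 pole a set g(j) = (j - a)*f(j) = [9/38] / (j - a').
Simple pole: residue = g(a) at a = (1/24) + ((1/24)*sqrt(959))*i, which is -((54/18221)*sqrt(959))*i.

The residue is -((54/18221)*sqrt(959))*i.


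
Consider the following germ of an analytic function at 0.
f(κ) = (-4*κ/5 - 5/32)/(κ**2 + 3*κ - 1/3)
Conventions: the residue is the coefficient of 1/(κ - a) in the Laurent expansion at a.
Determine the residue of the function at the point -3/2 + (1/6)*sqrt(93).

The residue is -2/5 + (167/4960)*sqrt(93).

The factor κ**2 + 3*κ - 1/3 splits as (κ - a)(κ - a') with a = -3/2 + (1/6)*sqrt(93), a' = -3/2 - (1/6)*sqrt(93). At the order-1 pole a set g(κ) = (κ - a)*f(κ) = [-4*κ/5 - 5/32] / (κ - a').
Simple pole: residue = g(a) at a = -3/2 + (1/6)*sqrt(93), which is -2/5 + (167/4960)*sqrt(93).


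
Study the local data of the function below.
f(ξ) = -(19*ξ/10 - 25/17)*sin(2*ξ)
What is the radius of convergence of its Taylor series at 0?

The radius of convergence is infinite.

The factor -sin(2*ξ) is entire and contributes no finite singular point.
The polynomial part has no poles.
No finite singular points: the Taylor series at 0 converges everywhere.


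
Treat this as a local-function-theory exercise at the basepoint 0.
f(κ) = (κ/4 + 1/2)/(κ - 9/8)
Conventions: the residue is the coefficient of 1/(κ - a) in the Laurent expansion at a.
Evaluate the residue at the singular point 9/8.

The residue is 25/32.

At the order-1 pole 9/8 set g(κ) = (κ - (9/8))*f(κ) = κ/4 + 1/2.
Simple pole: residue = g(a) at a = 9/8, which is 25/32.


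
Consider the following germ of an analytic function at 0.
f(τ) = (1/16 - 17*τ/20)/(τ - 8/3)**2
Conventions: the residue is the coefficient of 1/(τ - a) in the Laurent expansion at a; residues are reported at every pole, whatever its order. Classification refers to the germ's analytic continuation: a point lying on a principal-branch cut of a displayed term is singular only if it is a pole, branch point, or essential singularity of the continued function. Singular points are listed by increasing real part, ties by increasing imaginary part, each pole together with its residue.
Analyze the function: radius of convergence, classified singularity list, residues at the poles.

Denominator factor (τ - 8/3)^2: pole of order 2 at 8/3, modulus 8/3.
The radius of convergence is the smallest modulus among the singular points: 8/3.
At the order-2 pole 8/3 set g(τ) = (τ - (8/3))^2*f(τ) = 1/16 - 17*τ/20.
Order-2 pole: residue = g'(a); g'(8/3) = -17/20, so the residue is -17/20.

Radius of convergence at 0: 8/3.
At 8/3: a pole of order 2; residue -17/20.


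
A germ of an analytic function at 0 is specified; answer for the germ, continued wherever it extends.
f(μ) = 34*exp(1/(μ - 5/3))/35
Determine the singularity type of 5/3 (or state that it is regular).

The exponent 1/(μ - (5/3)) has a pole at 5/3, so exp(1/(μ - (5/3))) takes every nonzero value near it: an essential singularity (not a pole of any order).

The point is an essential singularity.


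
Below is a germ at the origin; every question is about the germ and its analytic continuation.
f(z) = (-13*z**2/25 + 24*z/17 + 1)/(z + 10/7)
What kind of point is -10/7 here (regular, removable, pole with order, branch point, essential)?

The point is a pole of order 1.

The denominator factor z + 10/7 vanishes at -10/7 and appears to the power 1; the numerator there equals -1731/833, nonzero, and no other factor vanishes.
Hence a pole whose order is the multiplicity, 1.


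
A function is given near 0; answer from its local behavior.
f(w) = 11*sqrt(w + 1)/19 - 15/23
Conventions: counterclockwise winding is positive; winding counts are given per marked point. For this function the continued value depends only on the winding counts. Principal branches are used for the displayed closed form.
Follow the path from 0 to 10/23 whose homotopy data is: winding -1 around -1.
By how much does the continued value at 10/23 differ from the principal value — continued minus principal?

The rational part is single-valued and drops out of the difference; each branch term changes only by its own monodromy.
(11/19)*sqrt(1 - w/(-1)): winding -1 is odd, the square root flips sign, contributing -2*(11/19)*sqrt(1 - (10/23)/(-1)) = -2*(11/19)*sqrt(33/23) = -(22/437)*sqrt(759).
Summing the contributions at w = 10/23 gives -(22/437)*sqrt(759).

Continued minus principal equals -(22/437)*sqrt(759).


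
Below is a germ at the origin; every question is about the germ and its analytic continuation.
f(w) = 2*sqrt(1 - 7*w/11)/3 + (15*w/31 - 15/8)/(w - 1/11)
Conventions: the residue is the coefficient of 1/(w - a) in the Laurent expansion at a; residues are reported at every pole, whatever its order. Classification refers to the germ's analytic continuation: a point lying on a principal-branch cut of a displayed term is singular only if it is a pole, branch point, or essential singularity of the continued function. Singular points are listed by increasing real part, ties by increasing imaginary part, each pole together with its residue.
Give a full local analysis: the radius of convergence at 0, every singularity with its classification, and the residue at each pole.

Radius of convergence at 0: 1/11.
At 1/11: a pole of order 1; residue -4995/2728.
At 11/7: an algebraic (square-root) branch point.

Denominator factor (w - 1/11): pole of order 1 at 1/11, modulus 1/11.
Branch term (2/3)*sqrt(1 - w/(11/7)): its argument vanishes at w = 11/7, a square-root branch point, modulus 11/7.
The radius of convergence is the smallest modulus among the singular points: 1/11.
The branch term is analytic at 1/11 and contributes nothing to the residue; only the rational part matters.
At the order-1 pole 1/11 set g(w) = (w - (1/11))*(rational part) = 15*w/31 - 15/8.
Simple pole: residue = g(a) at a = 1/11, which is -4995/2728.
List the singular points by increasing real part (a conjugate pair: the negative imaginary part first).


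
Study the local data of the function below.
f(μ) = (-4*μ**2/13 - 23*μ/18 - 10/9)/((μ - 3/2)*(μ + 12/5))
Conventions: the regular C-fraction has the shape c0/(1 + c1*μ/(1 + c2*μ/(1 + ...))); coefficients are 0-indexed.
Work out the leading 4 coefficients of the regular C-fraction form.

The regular C-fraction coefficients are [25/81, -7/5, 12347/16380, 583235/20224386].

Taylor coefficients (expand at 0): a_0 = 25/81, a_1 = 35/81, a_2 = 10585/37908, a_3 = 9595/50544.
c0 = a_0 = 25/81. Peel one level at a time: if S = 1 + c*μ/S' with S'(0) = 1, then c is the μ-coefficient of S and S' = c*μ/(S - 1).
S_1 = c0/f = 1 + (-7/5)*μ + (12347/11700)*μ^2 + ...; c1 = -7/5.
S_2 = c1*μ/(S_1 - 1) = 1 + (12347/16380)*μ + (-116647/5366088)*μ^2 + ...; c2 = 12347/16380.
S_3 = c2*μ/(S_2 - 1) = 1 + (583235/20224386)*μ + ...; c3 = 583235/20224386.


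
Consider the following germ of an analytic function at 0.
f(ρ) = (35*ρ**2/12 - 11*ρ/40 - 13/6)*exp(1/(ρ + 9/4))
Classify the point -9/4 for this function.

The exponent 1/(ρ - (-9/4)) has a pole at -9/4, so exp(1/(ρ - (-9/4))) takes every nonzero value near it: an essential singularity (not a pole of any order).

The point is an essential singularity.


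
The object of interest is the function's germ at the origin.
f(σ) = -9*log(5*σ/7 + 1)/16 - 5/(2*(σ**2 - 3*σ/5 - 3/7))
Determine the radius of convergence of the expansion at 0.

Denominator factor (σ**2 - 3*σ/5 - 3/7): discriminant 363/175, real irrational roots 3/10 + (11/70)*sqrt(21) and 3/10 - (11/70)*sqrt(21); poles of order 1, moduli 3/10 + (11/70)*sqrt(21) and -3/10 + (11/70)*sqrt(21).
Branch term (-9/16)*log(1 - σ/(-7/5)): its argument vanishes at σ = -7/5, a logarithmic branch point, modulus 7/5.
The radius of convergence is the smallest modulus among the singular points: -3/10 + (11/70)*sqrt(21).

The radius of convergence is -3/10 + (11/70)*sqrt(21).


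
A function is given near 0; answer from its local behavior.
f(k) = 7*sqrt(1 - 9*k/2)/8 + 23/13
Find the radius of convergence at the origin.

The radius of convergence is 2/9.

Branch term (7/8)*sqrt(1 - k/(2/9)): its argument vanishes at k = 2/9, a square-root branch point, modulus 2/9.
The radius of convergence is the smallest modulus among the singular points: 2/9.


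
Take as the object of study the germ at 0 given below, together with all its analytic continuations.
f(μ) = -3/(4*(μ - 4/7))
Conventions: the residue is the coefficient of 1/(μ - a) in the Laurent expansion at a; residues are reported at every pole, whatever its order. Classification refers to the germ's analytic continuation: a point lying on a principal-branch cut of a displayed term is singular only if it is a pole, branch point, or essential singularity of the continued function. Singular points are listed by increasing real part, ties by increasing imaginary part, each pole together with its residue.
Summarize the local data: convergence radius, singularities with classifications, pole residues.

Radius of convergence at 0: 4/7.
At 4/7: a pole of order 1; residue -3/4.

Denominator factor (μ - 4/7): pole of order 1 at 4/7, modulus 4/7.
The radius of convergence is the smallest modulus among the singular points: 4/7.
At the order-1 pole 4/7 set g(μ) = (μ - (4/7))*f(μ) = -3/4.
Simple pole: residue = g(a) at a = 4/7, which is -3/4.


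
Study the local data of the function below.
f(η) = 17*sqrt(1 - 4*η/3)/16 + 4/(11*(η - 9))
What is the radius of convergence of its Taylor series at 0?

The radius of convergence is 3/4.

Denominator factor (η - 9): pole of order 1 at 9, modulus 9.
Branch term (17/16)*sqrt(1 - η/(3/4)): its argument vanishes at η = 3/4, a square-root branch point, modulus 3/4.
The radius of convergence is the smallest modulus among the singular points: 3/4.


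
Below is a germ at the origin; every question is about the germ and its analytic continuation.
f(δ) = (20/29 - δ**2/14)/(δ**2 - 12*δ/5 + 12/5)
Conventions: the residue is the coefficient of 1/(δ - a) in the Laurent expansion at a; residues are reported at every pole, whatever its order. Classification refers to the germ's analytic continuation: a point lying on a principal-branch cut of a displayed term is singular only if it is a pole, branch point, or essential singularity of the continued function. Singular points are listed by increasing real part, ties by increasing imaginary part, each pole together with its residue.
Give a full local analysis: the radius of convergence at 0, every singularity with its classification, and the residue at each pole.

Denominator factor (δ**2 - 12*δ/5 + 12/5): discriminant -96/25, complex-conjugate roots (6/5) + ((2/5)*sqrt(6))*i and (6/5) - ((2/5)*sqrt(6))*i; poles of order 1, moduli (2/5)*sqrt(15) and (2/5)*sqrt(15).
The radius of convergence is the smallest modulus among the singular points: (2/5)*sqrt(15).
The factor δ**2 - 12*δ/5 + 12/5 splits as (δ - a)(δ - a') with a = (6/5) - ((2/5)*sqrt(6))*i, a' = (6/5) + ((2/5)*sqrt(6))*i. At the order-1 pole a set g(δ) = (δ - a)*f(δ) = [20/29 - δ**2/14] / (δ - a').
Simple pole: residue = g(a) at a = (6/5) - ((2/5)*sqrt(6))*i, which is (-3/35) + ((1663/12180)*sqrt(6))*i.
The factor δ**2 - 12*δ/5 + 12/5 splits as (δ - a)(δ - a') with a = (6/5) + ((2/5)*sqrt(6))*i, a' = (6/5) - ((2/5)*sqrt(6))*i. At the order-1 pole a set g(δ) = (δ - a)*f(δ) = [20/29 - δ**2/14] / (δ - a').
Simple pole: residue = g(a) at a = (6/5) + ((2/5)*sqrt(6))*i, which is (-3/35) - ((1663/12180)*sqrt(6))*i.
List the singular points by increasing real part (a conjugate pair: the negative imaginary part first).

Radius of convergence at 0: (2/5)*sqrt(15).
At (6/5) - ((2/5)*sqrt(6))*i: a pole of order 1; residue (-3/35) + ((1663/12180)*sqrt(6))*i.
At (6/5) + ((2/5)*sqrt(6))*i: a pole of order 1; residue (-3/35) - ((1663/12180)*sqrt(6))*i.


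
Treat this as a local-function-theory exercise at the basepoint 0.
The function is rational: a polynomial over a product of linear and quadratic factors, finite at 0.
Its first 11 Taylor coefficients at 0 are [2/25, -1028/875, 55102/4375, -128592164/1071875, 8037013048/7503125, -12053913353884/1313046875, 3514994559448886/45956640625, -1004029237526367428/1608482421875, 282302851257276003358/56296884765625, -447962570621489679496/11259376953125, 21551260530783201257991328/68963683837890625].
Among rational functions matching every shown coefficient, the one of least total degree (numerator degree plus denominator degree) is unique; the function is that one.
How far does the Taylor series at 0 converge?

The radius of convergence is -7/2 + (1/2)*sqrt(53).

No rational of total degree below 9 reproduces all 11 coefficients; solving the [1/8] Pade equations on them gives f(α) = (1/2 - 4*α/7)/((α**2 - 7*α - 1)**2*(α**2 - 4*α/7 + 5/2)**2), whose expansion matches every shown term.
Denominator factor (α**2 - 7*α - 1)^2: discriminant 53, real irrational roots 7/2 + (1/2)*sqrt(53) and 7/2 - (1/2)*sqrt(53); poles of order 2, moduli 7/2 + (1/2)*sqrt(53) and -7/2 + (1/2)*sqrt(53).
Denominator factor (α**2 - 4*α/7 + 5/2)^2: discriminant -474/49, complex-conjugate roots (2/7) + ((1/14)*sqrt(474))*i and (2/7) - ((1/14)*sqrt(474))*i; poles of order 2, moduli (1/2)*sqrt(10) and (1/2)*sqrt(10).
The radius of convergence is the smallest modulus among the singular points: -7/2 + (1/2)*sqrt(53).


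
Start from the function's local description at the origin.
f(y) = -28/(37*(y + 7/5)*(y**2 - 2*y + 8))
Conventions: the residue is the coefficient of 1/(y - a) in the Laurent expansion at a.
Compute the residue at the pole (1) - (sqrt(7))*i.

The factor y**2 - 2*y + 8 splits as (y - a)(y - a') with a = (1) - (sqrt(7))*i, a' = (1) + (sqrt(7))*i. At the order-1 pole a set g(y) = (y - a)*f(y) = [-28/(37*(y + 7/5))] / (y - a').
Simple pole: residue = g(a) at a = (1) - (sqrt(7))*i, which is (350/11803) - ((120/11803)*sqrt(7))*i.

The residue is (350/11803) - ((120/11803)*sqrt(7))*i.


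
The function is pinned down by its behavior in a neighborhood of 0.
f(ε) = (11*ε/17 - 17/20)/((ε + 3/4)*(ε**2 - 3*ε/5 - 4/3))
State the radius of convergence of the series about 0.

The radius of convergence is 3/4.

Denominator factor (ε + 3/4): pole of order 1 at -3/4, modulus 3/4.
Denominator factor (ε**2 - 3*ε/5 - 4/3): discriminant 427/75, real irrational roots 3/10 + (1/30)*sqrt(1281) and 3/10 - (1/30)*sqrt(1281); poles of order 1, moduli 3/10 + (1/30)*sqrt(1281) and -3/10 + (1/30)*sqrt(1281).
The radius of convergence is the smallest modulus among the singular points: 3/4.


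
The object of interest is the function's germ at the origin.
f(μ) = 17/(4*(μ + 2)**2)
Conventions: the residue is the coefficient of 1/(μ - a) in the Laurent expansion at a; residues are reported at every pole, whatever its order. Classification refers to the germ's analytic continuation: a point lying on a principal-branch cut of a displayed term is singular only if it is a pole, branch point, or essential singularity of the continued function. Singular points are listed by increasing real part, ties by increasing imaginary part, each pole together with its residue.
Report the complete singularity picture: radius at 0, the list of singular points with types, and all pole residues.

Denominator factor (μ + 2)^2: pole of order 2 at -2, modulus 2.
The radius of convergence is the smallest modulus among the singular points: 2.
At the order-2 pole -2 set g(μ) = (μ - (-2))^2*f(μ) = 17/4.
Order-2 pole: residue = g'(a); g'(-2) = 0, so the residue is 0.

Radius of convergence at 0: 2.
At -2: a pole of order 2; residue 0.


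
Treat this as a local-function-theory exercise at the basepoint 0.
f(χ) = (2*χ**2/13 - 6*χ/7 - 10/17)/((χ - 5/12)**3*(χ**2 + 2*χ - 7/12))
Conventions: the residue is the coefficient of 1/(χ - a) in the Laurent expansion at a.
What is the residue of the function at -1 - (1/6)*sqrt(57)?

The residue is 14050136448/351139607 - (2077624800/392450149)*sqrt(57).

The factor χ**2 + 2*χ - 7/12 splits as (χ - a)(χ - a') with a = -1 - (1/6)*sqrt(57), a' = -1 + (1/6)*sqrt(57). At the order-1 pole a set g(χ) = (χ - a)*f(χ) = [(2*χ**2/13 - 6*χ/7 - 10/17)/(χ - 5/12)**3] / (χ - a').
Simple pole: residue = g(a) at a = -1 - (1/6)*sqrt(57), which is 14050136448/351139607 - (2077624800/392450149)*sqrt(57).


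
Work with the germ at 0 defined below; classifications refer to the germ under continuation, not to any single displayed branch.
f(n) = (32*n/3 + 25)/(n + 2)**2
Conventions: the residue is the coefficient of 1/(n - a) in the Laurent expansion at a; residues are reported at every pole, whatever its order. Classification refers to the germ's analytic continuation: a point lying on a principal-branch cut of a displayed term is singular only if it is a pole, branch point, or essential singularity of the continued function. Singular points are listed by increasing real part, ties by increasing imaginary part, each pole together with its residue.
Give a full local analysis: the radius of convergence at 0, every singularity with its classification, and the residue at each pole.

Radius of convergence at 0: 2.
At -2: a pole of order 2; residue 32/3.

Denominator factor (n + 2)^2: pole of order 2 at -2, modulus 2.
The radius of convergence is the smallest modulus among the singular points: 2.
At the order-2 pole -2 set g(n) = (n - (-2))^2*f(n) = 32*n/3 + 25.
Order-2 pole: residue = g'(a); g'(-2) = 32/3, so the residue is 32/3.


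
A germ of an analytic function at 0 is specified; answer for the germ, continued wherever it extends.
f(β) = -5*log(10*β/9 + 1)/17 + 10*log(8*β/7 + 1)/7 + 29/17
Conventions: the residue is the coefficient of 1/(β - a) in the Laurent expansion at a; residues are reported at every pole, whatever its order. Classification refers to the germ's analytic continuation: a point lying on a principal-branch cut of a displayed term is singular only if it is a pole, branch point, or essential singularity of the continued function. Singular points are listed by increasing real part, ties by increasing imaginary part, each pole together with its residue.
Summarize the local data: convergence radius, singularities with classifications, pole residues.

Radius of convergence at 0: 7/8.
At -9/10: a logarithmic branch point.
At -7/8: a logarithmic branch point.

Branch term (10/7)*log(1 - β/(-7/8)): its argument vanishes at β = -7/8, a logarithmic branch point, modulus 7/8.
Branch term (-5/17)*log(1 - β/(-9/10)): its argument vanishes at β = -9/10, a logarithmic branch point, modulus 9/10.
The radius of convergence is the smallest modulus among the singular points: 7/8.
List the singular points by increasing real part (a conjugate pair: the negative imaginary part first).


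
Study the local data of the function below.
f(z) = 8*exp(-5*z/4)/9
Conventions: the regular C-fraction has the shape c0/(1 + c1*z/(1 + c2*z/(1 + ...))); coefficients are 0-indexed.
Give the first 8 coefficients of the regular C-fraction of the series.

Taylor coefficients (expand at 0): a_0 = 8/9, a_1 = -10/9, a_2 = 25/36, a_3 = -125/432, a_4 = 625/6912, a_5 = -625/27648, a_6 = 3125/663552, a_7 = -15625/18579456.
c0 = a_0 = 8/9. Peel one level at a time: if S = 1 + c*z/S' with S'(0) = 1, then c is the z-coefficient of S and S' = c*z/(S - 1).
S_1 = c0/f = 1 + (5/4)*z + (25/32)*z^2 + ...; c1 = 5/4.
S_2 = c1*z/(S_1 - 1) = 1 + (-5/8)*z + (25/192)*z^2 + ...; c2 = -5/8.
S_3 = c2*z/(S_2 - 1) = 1 + (5/24)*z + (25/576)*z^2 + ...; c3 = 5/24.
S_4 = c3*z/(S_3 - 1) = 1 + (-5/24)*z + (5/192)*z^2 + ...; c4 = -5/24.
S_5 = c4*z/(S_4 - 1) = 1 + (1/8)*z + (1/64)*z^2 + ...; c5 = 1/8.
S_6 = c5*z/(S_5 - 1) = 1 + (-1/8)*z + (5/448)*z^2 + ...; c6 = -1/8.
S_7 = c6*z/(S_6 - 1) = 1 + (5/56)*z + ...; c7 = 5/56.

The regular C-fraction coefficients are [8/9, 5/4, -5/8, 5/24, -5/24, 1/8, -1/8, 5/56].


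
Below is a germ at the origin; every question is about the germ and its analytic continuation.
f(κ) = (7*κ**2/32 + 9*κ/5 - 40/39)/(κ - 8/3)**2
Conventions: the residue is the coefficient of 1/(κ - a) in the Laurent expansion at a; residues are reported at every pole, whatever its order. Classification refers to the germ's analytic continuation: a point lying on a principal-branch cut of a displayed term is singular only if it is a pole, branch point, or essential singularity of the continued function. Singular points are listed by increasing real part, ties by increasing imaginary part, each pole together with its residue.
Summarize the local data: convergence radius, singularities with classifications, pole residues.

Denominator factor (κ - 8/3)^2: pole of order 2 at 8/3, modulus 8/3.
The radius of convergence is the smallest modulus among the singular points: 8/3.
At the order-2 pole 8/3 set g(κ) = (κ - (8/3))^2*f(κ) = 7*κ**2/32 + 9*κ/5 - 40/39.
Order-2 pole: residue = g'(a); g'(8/3) = 89/30, so the residue is 89/30.

Radius of convergence at 0: 8/3.
At 8/3: a pole of order 2; residue 89/30.


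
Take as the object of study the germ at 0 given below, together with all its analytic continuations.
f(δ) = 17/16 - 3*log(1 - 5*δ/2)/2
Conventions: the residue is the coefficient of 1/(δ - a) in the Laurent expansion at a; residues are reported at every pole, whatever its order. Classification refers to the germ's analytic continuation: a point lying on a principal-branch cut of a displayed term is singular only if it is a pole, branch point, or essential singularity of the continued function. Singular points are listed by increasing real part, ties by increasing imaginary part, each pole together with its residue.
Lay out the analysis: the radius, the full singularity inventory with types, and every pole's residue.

Branch term (-3/2)*log(1 - δ/(2/5)): its argument vanishes at δ = 2/5, a logarithmic branch point, modulus 2/5.
The radius of convergence is the smallest modulus among the singular points: 2/5.

Radius of convergence at 0: 2/5.
At 2/5: a logarithmic branch point.
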